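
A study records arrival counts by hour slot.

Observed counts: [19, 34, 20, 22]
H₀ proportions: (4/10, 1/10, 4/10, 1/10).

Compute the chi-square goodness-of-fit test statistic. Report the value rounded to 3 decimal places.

n = 95; E_i = n·p_i = [38.00, 9.50, 38.00, 9.50]
χ² = (19−38.00)²/38.00 + (34−9.50)²/9.50 + (20−38.00)²/38.00 + (22−9.50)²/9.50 = 97.6579
df = 3

test statistic = 97.658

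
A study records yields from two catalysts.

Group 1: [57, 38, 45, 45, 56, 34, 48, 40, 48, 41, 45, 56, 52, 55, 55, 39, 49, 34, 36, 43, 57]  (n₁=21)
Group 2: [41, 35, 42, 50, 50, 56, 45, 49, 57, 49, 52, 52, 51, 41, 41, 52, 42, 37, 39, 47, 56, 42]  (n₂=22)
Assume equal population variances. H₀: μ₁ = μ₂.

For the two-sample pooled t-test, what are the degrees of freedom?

df = n₁ + n₂ − 2 = 21 + 22 − 2 = 41

degrees of freedom = 41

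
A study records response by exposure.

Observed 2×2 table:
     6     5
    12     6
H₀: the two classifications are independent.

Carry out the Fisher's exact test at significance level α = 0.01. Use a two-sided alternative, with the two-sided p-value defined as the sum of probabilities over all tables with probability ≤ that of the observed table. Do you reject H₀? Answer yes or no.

Margins: r₁=11, r₂=18, c₁=18, c₂=11, n=29
p_obs = C(11,6)·C(18,12)/C(29,18); sum pmf over tables with pmf ≤ p_obs
p-value (two-sided) = 0.69645
At α=0.01: p ≥ α → fail to reject H₀

reject H₀: no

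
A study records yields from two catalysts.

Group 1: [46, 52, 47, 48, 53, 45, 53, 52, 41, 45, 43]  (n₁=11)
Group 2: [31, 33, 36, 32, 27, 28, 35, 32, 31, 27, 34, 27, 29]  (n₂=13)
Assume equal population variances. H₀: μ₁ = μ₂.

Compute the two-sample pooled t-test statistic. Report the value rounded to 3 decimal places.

test statistic = 11.200

x̄₁=47.727, s₁=4.221, n₁=11
x̄₂=30.923, s₂=3.121, n₂=13
s_p² = [10·4.221² + 12·3.121²]/22 = 13.4139
SE = √(s_p²·(1/11+1/13)) = 1.5004
t = (47.727−30.923)/1.5004 = 11.1996
df = 22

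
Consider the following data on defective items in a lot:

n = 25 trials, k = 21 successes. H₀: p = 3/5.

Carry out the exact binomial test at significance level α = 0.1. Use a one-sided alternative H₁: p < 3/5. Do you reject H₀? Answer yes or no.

reject H₀: no

Exact binomial: n=25, k=21, p₀=3/5=0.6000
P(X≤21) from Σ C(n,i)·p₀^i·(1−p₀)^(n−i)
p-value (one-sided, H₁ less) = 0.99763
At α=0.1: p ≥ α → fail to reject H₀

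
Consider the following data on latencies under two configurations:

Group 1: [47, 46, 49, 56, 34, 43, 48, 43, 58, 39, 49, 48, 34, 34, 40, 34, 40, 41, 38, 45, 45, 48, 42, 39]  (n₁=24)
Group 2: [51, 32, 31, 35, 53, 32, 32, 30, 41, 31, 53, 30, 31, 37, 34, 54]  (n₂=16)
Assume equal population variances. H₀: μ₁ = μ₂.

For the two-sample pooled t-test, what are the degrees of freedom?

df = n₁ + n₂ − 2 = 24 + 16 − 2 = 38

degrees of freedom = 38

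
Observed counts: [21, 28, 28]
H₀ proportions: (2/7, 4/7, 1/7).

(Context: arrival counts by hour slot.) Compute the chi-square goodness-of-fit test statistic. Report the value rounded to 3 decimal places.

test statistic = 32.136

n = 77; E_i = n·p_i = [22.00, 44.00, 11.00]
χ² = (21−22.00)²/22.00 + (28−44.00)²/44.00 + (28−11.00)²/11.00 = 32.1364
df = 2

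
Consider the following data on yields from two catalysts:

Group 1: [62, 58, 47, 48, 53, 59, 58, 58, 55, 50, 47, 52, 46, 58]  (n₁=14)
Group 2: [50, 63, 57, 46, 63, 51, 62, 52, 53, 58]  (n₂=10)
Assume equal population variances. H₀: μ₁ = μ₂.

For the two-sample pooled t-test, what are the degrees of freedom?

df = n₁ + n₂ − 2 = 14 + 10 − 2 = 22

degrees of freedom = 22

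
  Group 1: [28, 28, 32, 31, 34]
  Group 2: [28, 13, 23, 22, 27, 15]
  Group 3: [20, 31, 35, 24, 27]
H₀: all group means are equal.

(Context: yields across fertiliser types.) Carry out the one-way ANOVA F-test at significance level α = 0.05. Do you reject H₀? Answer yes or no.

reject H₀: yes

Group means [30.60, 21.33, 27.40], grand mean 26.125
SSB = Σnᵢ(x̄ᵢ−x̄)² = 246.017; SSW = ΣΣ(x−x̄ᵢ)² = 353.733
MSB = 246.017/2 = 123.0083; MSW = 353.733/13 = 27.2103
F = MSB/MSW = 4.5207
df = (2, 13)
p-value (upper-tail) = 0.03233
At α=0.05: p < α → reject H₀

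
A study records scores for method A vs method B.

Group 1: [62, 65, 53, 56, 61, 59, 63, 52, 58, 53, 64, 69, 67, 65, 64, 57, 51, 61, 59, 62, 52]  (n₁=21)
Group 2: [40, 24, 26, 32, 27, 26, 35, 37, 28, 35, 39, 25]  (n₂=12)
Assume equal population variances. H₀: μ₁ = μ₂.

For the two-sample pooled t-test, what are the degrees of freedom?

degrees of freedom = 31

df = n₁ + n₂ − 2 = 21 + 12 − 2 = 31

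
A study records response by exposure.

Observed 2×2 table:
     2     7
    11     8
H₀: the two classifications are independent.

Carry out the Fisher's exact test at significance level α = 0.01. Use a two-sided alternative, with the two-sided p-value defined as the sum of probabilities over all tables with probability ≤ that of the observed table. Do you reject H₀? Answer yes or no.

reject H₀: no

Margins: r₁=9, r₂=19, c₁=13, c₂=15, n=28
p_obs = C(9,2)·C(19,11)/C(28,13); sum pmf over tables with pmf ≤ p_obs
p-value (two-sided) = 0.11449
At α=0.01: p ≥ α → fail to reject H₀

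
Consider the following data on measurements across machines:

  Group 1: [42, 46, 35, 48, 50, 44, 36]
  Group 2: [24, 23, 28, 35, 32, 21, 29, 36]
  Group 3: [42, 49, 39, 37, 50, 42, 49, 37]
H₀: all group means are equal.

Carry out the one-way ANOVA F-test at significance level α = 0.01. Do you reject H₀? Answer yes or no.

reject H₀: yes

Group means [43.00, 28.50, 43.12], grand mean 38.000
SSB = Σnᵢ(x̄ᵢ−x̄)² = 1107.125; SSW = ΣΣ(x−x̄ᵢ)² = 626.875
MSB = 1107.125/2 = 553.5625; MSW = 626.875/20 = 31.3438
F = MSB/MSW = 17.6610
df = (2, 20)
p-value (upper-tail) = 0.00004
At α=0.01: p < α → reject H₀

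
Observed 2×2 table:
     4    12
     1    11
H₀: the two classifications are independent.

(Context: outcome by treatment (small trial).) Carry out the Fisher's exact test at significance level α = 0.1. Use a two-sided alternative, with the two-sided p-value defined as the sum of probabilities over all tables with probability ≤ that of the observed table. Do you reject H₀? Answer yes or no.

Margins: r₁=16, r₂=12, c₁=5, c₂=23, n=28
p_obs = C(16,4)·C(12,1)/C(28,5); sum pmf over tables with pmf ≤ p_obs
p-value (two-sided) = 0.35531
At α=0.1: p ≥ α → fail to reject H₀

reject H₀: no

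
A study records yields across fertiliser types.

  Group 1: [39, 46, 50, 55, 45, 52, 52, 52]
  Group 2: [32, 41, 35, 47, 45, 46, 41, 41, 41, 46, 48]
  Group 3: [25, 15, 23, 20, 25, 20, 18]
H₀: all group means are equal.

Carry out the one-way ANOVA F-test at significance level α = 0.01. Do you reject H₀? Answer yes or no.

reject H₀: yes

Group means [48.88, 42.09, 20.86], grand mean 38.462
SSB = Σnᵢ(x̄ᵢ−x̄)² = 3181.820; SSW = ΣΣ(x−x̄ᵢ)² = 526.641
MSB = 3181.820/2 = 1590.9102; MSW = 526.641/23 = 22.8974
F = MSB/MSW = 69.4798
df = (2, 23)
p-value (upper-tail) = 0.00000
At α=0.01: p < α → reject H₀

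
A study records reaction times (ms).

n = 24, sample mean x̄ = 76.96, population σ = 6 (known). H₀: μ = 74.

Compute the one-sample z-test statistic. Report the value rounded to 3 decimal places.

test statistic = 2.417

SE = σ/√n = 6/√24 = 1.2247
z = (x̄−μ₀)/SE = (76.96−74)/1.2247 = 2.4168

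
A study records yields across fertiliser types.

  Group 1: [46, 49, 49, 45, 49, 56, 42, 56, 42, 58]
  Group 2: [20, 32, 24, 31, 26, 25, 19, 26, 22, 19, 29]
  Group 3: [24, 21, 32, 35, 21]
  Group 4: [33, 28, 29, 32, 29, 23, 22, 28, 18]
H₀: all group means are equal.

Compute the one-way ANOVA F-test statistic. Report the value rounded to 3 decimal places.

Group means [49.20, 24.82, 26.60, 26.89], grand mean 32.571
SSB = Σnᵢ(x̄ᵢ−x̄)² = 3895.246; SSW = ΣΣ(x−x̄ᵢ)² = 873.325
MSB = 3895.246/3 = 1298.4154; MSW = 873.325/31 = 28.1718
F = MSB/MSW = 46.0892
df = (3, 31)

test statistic = 46.089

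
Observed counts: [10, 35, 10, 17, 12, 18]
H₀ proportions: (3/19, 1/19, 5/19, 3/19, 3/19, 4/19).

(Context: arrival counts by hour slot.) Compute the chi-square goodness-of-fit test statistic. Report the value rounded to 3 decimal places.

test statistic = 178.095

n = 102; E_i = n·p_i = [16.11, 5.37, 26.84, 16.11, 16.11, 21.47]
χ² = (10−16.11)²/16.11 + (35−5.37)²/5.37 + (10−26.84)²/26.84 + (17−16.11)²/16.11 + (12−16.11)²/16.11 + (18−21.47)²/21.47 = 178.0948
df = 5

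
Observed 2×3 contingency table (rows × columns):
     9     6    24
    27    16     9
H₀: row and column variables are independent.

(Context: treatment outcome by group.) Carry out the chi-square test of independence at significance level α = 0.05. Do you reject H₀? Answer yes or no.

reject H₀: yes

Row totals [39, 52], col totals [36, 22, 33], n=91
χ² = (9−15.43)²/15.43 + (6−9.43)²/9.43 + (24−14.14)²/14.14 + (27−20.57)²/20.57 + (16−12.57)²/12.57 + (9−18.86)²/18.86 = 18.8920
df = 2
p-value (upper-tail) = 0.00008
At α=0.05: p < α → reject H₀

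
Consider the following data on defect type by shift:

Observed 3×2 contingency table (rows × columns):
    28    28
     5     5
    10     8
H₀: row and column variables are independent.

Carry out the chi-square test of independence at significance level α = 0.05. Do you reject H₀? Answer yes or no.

Row totals [56, 10, 18], col totals [43, 41], n=84
χ² = (28−28.67)²/28.67 + (28−27.33)²/27.33 + (5−5.12)²/5.12 + (5−4.88)²/4.88 + (10−9.21)²/9.21 + (8−8.79)²/8.79 = 0.1747
df = 2
p-value (upper-tail) = 0.91636
At α=0.05: p ≥ α → fail to reject H₀

reject H₀: no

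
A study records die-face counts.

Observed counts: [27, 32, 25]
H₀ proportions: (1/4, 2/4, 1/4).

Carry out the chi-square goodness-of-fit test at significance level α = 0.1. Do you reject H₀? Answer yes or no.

n = 84; E_i = n·p_i = [21.00, 42.00, 21.00]
χ² = (27−21.00)²/21.00 + (32−42.00)²/42.00 + (25−21.00)²/21.00 = 4.8571
df = 2
p-value (upper-tail) = 0.08816
At α=0.1: p < α → reject H₀

reject H₀: yes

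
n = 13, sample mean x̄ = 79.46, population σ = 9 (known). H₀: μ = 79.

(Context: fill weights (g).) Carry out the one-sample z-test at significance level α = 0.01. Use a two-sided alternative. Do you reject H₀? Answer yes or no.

SE = σ/√n = 9/√13 = 2.4962
z = (x̄−μ₀)/SE = (79.46−79)/2.4962 = 0.1843
p-value (two-sided) = 0.85379
At α=0.01: p ≥ α → fail to reject H₀

reject H₀: no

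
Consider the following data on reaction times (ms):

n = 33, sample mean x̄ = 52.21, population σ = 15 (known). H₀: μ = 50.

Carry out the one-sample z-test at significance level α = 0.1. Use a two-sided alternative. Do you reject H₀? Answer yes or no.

reject H₀: no

SE = σ/√n = 15/√33 = 2.6112
z = (x̄−μ₀)/SE = (52.21−50)/2.6112 = 0.8464
p-value (two-sided) = 0.39735
At α=0.1: p ≥ α → fail to reject H₀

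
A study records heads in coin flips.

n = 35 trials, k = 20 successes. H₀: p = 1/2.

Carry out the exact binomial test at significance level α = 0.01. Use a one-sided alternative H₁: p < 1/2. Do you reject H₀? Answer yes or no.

Exact binomial: n=35, k=20, p₀=1/2=0.5000
P(X≤20) from Σ C(n,i)·p₀^i·(1−p₀)^(n−i)
p-value (one-sided, H₁ less) = 0.84475
At α=0.01: p ≥ α → fail to reject H₀

reject H₀: no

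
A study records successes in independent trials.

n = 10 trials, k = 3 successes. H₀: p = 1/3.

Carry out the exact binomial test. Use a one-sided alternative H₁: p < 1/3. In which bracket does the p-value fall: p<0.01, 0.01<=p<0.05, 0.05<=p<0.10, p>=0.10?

Exact binomial: n=10, k=3, p₀=1/3=0.3333
P(X≤3) from Σ C(n,i)·p₀^i·(1−p₀)^(n−i)
p-value (one-sided, H₁ less) = 0.55926
→ bracket: p>=0.10

p-value bracket: p>=0.10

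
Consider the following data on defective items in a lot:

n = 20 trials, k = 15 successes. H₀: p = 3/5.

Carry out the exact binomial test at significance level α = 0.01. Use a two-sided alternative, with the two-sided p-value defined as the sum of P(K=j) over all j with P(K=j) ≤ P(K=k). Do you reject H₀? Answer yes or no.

Exact binomial: n=20, k=15, p₀=3/5=0.6000
P(X=j) = C(n,j)·p₀^j·(1−p₀)^(n−j); p = Σ P(X=j) over j with P(X=j) ≤ P(X=15)
p-value (two-sided) = 0.25312
At α=0.01: p ≥ α → fail to reject H₀

reject H₀: no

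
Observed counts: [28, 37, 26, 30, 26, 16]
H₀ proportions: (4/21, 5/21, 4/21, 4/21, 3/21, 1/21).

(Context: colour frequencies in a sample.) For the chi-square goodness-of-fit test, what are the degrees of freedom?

degrees of freedom = 5

df = k − 1 = 6 − 1 = 5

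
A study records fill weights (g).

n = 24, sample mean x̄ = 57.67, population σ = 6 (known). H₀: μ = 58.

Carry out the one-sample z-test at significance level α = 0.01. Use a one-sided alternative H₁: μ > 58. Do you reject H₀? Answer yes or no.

reject H₀: no

SE = σ/√n = 6/√24 = 1.2247
z = (x̄−μ₀)/SE = (57.67−58)/1.2247 = -0.2694
p-value (one-sided, H₁ greater) = 0.60621
At α=0.01: p ≥ α → fail to reject H₀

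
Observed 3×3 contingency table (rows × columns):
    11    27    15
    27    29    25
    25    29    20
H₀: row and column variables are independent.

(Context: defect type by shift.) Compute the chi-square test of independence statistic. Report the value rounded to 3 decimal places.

Row totals [53, 81, 74], col totals [63, 85, 60], n=208
χ² = (11−16.05)²/16.05 + (27−21.66)²/21.66 + (15−15.29)²/15.29 + (27−24.53)²/24.53 + (29−33.10)²/33.10 + (25−23.37)²/23.37 + (25−22.41)²/22.41 + (29−30.24)²/30.24 + (20−21.35)²/21.35 = 4.2178
df = 4

test statistic = 4.218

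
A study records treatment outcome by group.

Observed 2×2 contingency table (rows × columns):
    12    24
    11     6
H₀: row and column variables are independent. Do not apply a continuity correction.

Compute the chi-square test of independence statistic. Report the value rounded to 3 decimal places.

test statistic = 4.627

Row totals [36, 17], col totals [23, 30], n=53
χ² = (12−15.62)²/15.62 + (24−20.38)²/20.38 + (11−7.38)²/7.38 + (6−9.62)²/9.62 = 4.6268
df = 1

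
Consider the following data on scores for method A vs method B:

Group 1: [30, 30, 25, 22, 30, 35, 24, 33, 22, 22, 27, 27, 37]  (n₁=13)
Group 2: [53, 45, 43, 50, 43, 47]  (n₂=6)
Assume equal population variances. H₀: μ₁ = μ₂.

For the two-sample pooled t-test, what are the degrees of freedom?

degrees of freedom = 17

df = n₁ + n₂ − 2 = 13 + 6 − 2 = 17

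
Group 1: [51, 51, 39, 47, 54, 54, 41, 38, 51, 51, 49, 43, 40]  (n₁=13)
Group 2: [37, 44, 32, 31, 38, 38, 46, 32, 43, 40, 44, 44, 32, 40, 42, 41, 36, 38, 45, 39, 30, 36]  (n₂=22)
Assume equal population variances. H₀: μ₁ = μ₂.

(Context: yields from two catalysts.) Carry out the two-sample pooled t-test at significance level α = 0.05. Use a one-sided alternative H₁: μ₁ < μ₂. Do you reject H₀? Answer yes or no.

x̄₁=46.846, s₁=5.857, n₁=13
x̄₂=38.545, s₂=4.896, n₂=22
s_p² = [12·5.857² + 21·4.896²]/33 = 27.7317
SE = √(s_p²·(1/13+1/22)) = 1.8422
t = (46.846−38.545)/1.8422 = 4.5058
df = 33
p-value (one-sided, H₁ less) = 0.99996
At α=0.05: p ≥ α → fail to reject H₀

reject H₀: no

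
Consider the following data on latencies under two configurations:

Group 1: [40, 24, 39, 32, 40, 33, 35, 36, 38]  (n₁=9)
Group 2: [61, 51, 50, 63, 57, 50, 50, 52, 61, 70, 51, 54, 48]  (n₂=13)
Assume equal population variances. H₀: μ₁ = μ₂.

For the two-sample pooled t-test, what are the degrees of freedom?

degrees of freedom = 20

df = n₁ + n₂ − 2 = 9 + 13 − 2 = 20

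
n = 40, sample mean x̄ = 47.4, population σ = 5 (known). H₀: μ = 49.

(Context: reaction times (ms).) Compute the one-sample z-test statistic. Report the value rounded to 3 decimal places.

SE = σ/√n = 5/√40 = 0.7906
z = (x̄−μ₀)/SE = (47.4−49)/0.7906 = -2.0239

test statistic = -2.024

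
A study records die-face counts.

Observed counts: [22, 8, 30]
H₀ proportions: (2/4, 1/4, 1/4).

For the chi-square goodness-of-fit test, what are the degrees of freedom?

degrees of freedom = 2

df = k − 1 = 3 − 1 = 2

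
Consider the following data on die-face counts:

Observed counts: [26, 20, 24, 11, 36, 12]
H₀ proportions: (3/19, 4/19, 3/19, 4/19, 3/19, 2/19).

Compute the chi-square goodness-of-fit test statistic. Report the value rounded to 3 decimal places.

n = 129; E_i = n·p_i = [20.37, 27.16, 20.37, 27.16, 20.37, 13.58]
χ² = (26−20.37)²/20.37 + (20−27.16)²/27.16 + (24−20.37)²/20.37 + (11−27.16)²/27.16 + (36−20.37)²/20.37 + (12−13.58)²/13.58 = 25.8844
df = 5

test statistic = 25.884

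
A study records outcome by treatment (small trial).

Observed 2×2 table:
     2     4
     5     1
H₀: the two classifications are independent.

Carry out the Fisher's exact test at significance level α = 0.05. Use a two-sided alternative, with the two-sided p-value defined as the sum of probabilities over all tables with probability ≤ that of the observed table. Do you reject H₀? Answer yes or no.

reject H₀: no

Margins: r₁=6, r₂=6, c₁=7, c₂=5, n=12
p_obs = C(6,2)·C(6,5)/C(12,7); sum pmf over tables with pmf ≤ p_obs
p-value (two-sided) = 0.24242
At α=0.05: p ≥ α → fail to reject H₀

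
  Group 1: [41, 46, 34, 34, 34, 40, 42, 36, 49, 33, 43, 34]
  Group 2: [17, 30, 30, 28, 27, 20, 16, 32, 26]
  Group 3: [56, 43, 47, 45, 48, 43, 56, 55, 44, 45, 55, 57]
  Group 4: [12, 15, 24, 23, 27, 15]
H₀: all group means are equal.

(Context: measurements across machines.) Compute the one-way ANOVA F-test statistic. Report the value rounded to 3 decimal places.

Group means [38.83, 25.11, 49.50, 19.33], grand mean 35.949
SSB = Σnᵢ(x̄ᵢ−x̄)² = 5017.009; SSW = ΣΣ(x−x̄ᵢ)² = 1156.889
MSB = 5017.009/3 = 1672.3362; MSW = 1156.889/35 = 33.0540
F = MSB/MSW = 50.5941
df = (3, 35)

test statistic = 50.594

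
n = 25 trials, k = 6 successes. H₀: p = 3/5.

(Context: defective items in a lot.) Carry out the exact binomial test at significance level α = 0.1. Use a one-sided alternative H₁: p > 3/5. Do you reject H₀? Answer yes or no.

Exact binomial: n=25, k=6, p₀=3/5=0.6000
P(X≥6) from Σ C(n,i)·p₀^i·(1−p₀)^(n−i)
p-value (one-sided, H₁ greater) = 0.99995
At α=0.1: p ≥ α → fail to reject H₀

reject H₀: no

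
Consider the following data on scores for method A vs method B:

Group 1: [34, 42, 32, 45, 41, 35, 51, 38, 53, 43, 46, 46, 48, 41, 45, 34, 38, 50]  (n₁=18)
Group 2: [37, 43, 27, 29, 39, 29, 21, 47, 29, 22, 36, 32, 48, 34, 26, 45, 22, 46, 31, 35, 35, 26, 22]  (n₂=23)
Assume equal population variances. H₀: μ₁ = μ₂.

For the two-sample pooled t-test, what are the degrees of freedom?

degrees of freedom = 39

df = n₁ + n₂ − 2 = 18 + 23 − 2 = 39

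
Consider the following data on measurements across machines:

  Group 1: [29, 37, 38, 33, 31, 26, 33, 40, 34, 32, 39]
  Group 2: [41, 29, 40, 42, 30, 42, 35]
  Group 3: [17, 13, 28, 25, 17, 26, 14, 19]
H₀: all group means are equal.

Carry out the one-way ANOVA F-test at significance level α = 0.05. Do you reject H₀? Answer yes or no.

Group means [33.82, 37.00, 19.88], grand mean 30.385
SSB = Σnᵢ(x̄ᵢ−x̄)² = 1319.642; SSW = ΣΣ(x−x̄ᵢ)² = 610.511
MSB = 1319.642/2 = 659.8212; MSW = 610.511/23 = 26.5440
F = MSB/MSW = 24.8577
df = (2, 23)
p-value (upper-tail) = 0.00000
At α=0.05: p < α → reject H₀

reject H₀: yes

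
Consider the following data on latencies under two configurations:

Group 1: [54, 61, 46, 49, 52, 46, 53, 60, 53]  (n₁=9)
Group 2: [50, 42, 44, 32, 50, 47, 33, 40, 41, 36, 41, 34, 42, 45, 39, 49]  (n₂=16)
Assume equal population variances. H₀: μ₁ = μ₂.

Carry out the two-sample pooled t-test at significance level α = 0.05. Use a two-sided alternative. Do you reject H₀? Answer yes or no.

reject H₀: yes

x̄₁=52.667, s₁=5.339, n₁=9
x̄₂=41.562, s₂=5.819, n₂=16
s_p² = [8·5.339² + 15·5.819²]/23 = 31.9973
SE = √(s_p²·(1/9+1/16)) = 2.3569
t = (52.667−41.562)/2.3569 = 4.7113
df = 23
p-value (two-sided) = 0.00010
At α=0.05: p < α → reject H₀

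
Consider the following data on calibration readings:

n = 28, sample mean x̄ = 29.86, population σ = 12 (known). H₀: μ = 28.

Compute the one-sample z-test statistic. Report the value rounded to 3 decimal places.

test statistic = 0.820

SE = σ/√n = 12/√28 = 2.2678
z = (x̄−μ₀)/SE = (29.86−28)/2.2678 = 0.8202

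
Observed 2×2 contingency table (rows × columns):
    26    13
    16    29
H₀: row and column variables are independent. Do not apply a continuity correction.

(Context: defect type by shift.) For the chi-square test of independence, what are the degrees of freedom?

degrees of freedom = 1

df = (r−1)(c−1) = (2−1)·(2−1) = 1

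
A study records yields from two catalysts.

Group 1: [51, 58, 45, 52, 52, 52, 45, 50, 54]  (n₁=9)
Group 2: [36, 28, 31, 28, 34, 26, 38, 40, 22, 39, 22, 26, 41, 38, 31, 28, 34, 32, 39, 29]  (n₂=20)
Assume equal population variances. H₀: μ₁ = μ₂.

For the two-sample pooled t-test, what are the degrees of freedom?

degrees of freedom = 27

df = n₁ + n₂ − 2 = 9 + 20 − 2 = 27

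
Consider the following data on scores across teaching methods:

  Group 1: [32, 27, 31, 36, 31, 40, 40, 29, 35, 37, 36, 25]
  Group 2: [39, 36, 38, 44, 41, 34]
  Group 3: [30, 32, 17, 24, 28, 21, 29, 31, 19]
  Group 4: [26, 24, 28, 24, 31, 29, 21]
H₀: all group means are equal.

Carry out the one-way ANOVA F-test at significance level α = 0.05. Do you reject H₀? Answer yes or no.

reject H₀: yes

Group means [33.25, 38.67, 25.67, 26.14], grand mean 30.735
SSB = Σnᵢ(x̄ᵢ−x̄)² = 832.177; SSW = ΣΣ(x−x̄ᵢ)² = 642.440
MSB = 832.177/3 = 277.3924; MSW = 642.440/30 = 21.4147
F = MSB/MSW = 12.9534
df = (3, 30)
p-value (upper-tail) = 0.00001
At α=0.05: p < α → reject H₀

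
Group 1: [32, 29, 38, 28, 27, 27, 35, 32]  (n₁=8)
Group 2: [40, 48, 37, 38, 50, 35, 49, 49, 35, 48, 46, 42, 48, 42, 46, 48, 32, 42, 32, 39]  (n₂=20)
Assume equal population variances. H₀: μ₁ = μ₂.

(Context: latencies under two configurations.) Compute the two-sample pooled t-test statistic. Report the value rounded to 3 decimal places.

test statistic = -4.869

x̄₁=31.000, s₁=4.000, n₁=8
x̄₂=42.300, s₂=6.018, n₂=20
s_p² = [7·4.000² + 19·6.018²]/26 = 30.7769
SE = √(s_p²·(1/8+1/20)) = 2.3208
t = (31.000−42.300)/2.3208 = -4.8691
df = 26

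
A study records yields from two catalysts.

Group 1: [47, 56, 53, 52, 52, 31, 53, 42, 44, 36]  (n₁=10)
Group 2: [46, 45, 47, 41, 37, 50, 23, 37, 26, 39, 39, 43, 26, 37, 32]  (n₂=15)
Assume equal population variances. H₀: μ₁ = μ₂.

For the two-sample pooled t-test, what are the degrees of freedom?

degrees of freedom = 23

df = n₁ + n₂ − 2 = 10 + 15 − 2 = 23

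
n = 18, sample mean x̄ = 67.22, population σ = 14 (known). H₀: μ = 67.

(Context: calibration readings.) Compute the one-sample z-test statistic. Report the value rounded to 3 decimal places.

test statistic = 0.067

SE = σ/√n = 14/√18 = 3.2998
z = (x̄−μ₀)/SE = (67.22−67)/3.2998 = 0.0667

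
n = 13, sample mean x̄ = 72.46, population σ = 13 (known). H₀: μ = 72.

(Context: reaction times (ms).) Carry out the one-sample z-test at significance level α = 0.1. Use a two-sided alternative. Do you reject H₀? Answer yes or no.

reject H₀: no

SE = σ/√n = 13/√13 = 3.6056
z = (x̄−μ₀)/SE = (72.46−72)/3.6056 = 0.1276
p-value (two-sided) = 0.89848
At α=0.1: p ≥ α → fail to reject H₀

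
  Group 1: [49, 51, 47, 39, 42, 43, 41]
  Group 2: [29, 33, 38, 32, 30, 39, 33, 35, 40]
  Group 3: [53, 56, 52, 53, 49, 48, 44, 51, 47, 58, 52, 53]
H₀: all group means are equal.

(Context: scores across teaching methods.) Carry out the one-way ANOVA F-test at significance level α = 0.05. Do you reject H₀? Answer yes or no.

Group means [44.57, 34.33, 51.33], grand mean 44.179
SSB = Σnᵢ(x̄ᵢ−x̄)² = 1487.726; SSW = ΣΣ(x−x̄ᵢ)² = 408.381
MSB = 1487.726/2 = 743.8631; MSW = 408.381/25 = 16.3352
F = MSB/MSW = 45.5373
df = (2, 25)
p-value (upper-tail) = 0.00000
At α=0.05: p < α → reject H₀

reject H₀: yes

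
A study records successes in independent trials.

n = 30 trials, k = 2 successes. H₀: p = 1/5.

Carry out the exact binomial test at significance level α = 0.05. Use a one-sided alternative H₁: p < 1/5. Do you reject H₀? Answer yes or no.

Exact binomial: n=30, k=2, p₀=1/5=0.2000
P(X≤2) from Σ C(n,i)·p₀^i·(1−p₀)^(n−i)
p-value (one-sided, H₁ less) = 0.04418
At α=0.05: p < α → reject H₀

reject H₀: yes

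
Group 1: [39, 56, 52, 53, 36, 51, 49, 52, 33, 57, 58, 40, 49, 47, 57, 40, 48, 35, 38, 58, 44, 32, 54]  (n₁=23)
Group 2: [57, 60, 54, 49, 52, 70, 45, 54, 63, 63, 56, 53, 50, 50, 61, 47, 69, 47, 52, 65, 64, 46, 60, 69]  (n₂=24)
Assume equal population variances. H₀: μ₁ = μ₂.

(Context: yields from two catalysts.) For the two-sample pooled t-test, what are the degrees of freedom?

degrees of freedom = 45

df = n₁ + n₂ − 2 = 23 + 24 − 2 = 45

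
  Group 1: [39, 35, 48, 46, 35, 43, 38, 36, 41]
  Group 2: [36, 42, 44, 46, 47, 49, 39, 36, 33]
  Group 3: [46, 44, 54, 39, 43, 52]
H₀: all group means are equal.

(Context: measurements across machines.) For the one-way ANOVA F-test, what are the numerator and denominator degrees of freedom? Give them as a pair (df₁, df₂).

k = 3 groups, N = 24 total
df = (k−1, N−k) = (3−1, 24−3) = (2, 21)

degrees of freedom = [2, 21]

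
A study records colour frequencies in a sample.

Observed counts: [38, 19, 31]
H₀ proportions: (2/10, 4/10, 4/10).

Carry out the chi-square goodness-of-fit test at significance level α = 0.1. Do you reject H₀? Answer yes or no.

reject H₀: yes

n = 88; E_i = n·p_i = [17.60, 35.20, 35.20]
χ² = (38−17.60)²/17.60 + (19−35.20)²/35.20 + (31−35.20)²/35.20 = 31.6023
df = 2
p-value (upper-tail) = 0.00000
At α=0.1: p < α → reject H₀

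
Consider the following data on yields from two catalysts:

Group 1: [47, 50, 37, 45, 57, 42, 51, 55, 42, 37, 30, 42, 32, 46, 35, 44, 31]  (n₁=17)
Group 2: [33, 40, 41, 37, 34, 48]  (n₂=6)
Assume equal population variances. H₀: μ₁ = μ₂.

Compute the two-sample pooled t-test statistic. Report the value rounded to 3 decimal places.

x̄₁=42.529, s₁=8.110, n₁=17
x̄₂=38.833, s₂=5.492, n₂=6
s_p² = [16·8.110² + 5·5.492²]/21 = 57.2890
SE = √(s_p²·(1/17+1/6)) = 3.5942
t = (42.529−38.833)/3.5942 = 1.0284
df = 21

test statistic = 1.028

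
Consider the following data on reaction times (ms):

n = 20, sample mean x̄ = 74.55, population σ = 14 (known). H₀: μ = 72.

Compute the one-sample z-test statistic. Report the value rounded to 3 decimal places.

SE = σ/√n = 14/√20 = 3.1305
z = (x̄−μ₀)/SE = (74.55−72)/3.1305 = 0.8146

test statistic = 0.815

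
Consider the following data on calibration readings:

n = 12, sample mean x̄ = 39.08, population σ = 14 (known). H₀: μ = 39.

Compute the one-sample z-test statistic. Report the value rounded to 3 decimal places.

SE = σ/√n = 14/√12 = 4.0415
z = (x̄−μ₀)/SE = (39.08−39)/4.0415 = 0.0198

test statistic = 0.020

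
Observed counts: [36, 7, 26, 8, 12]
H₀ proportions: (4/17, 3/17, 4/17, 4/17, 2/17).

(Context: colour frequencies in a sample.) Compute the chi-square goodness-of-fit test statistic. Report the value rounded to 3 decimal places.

test statistic = 25.097

n = 89; E_i = n·p_i = [20.94, 15.71, 20.94, 20.94, 10.47]
χ² = (36−20.94)²/20.94 + (7−15.71)²/15.71 + (26−20.94)²/20.94 + (8−20.94)²/20.94 + (12−10.47)²/10.47 = 25.0974
df = 4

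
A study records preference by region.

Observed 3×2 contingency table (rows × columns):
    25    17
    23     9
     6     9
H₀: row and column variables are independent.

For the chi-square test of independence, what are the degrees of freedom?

df = (r−1)(c−1) = (3−1)·(2−1) = 2

degrees of freedom = 2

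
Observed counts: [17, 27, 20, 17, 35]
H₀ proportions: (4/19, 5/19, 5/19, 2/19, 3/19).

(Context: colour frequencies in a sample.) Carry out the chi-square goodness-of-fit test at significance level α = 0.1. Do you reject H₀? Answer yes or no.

reject H₀: yes

n = 116; E_i = n·p_i = [24.42, 30.53, 30.53, 12.21, 18.32]
χ² = (17−24.42)²/24.42 + (27−30.53)²/30.53 + (20−30.53)²/30.53 + (17−12.21)²/12.21 + (35−18.32)²/18.32 = 23.3688
df = 4
p-value (upper-tail) = 0.00011
At α=0.1: p < α → reject H₀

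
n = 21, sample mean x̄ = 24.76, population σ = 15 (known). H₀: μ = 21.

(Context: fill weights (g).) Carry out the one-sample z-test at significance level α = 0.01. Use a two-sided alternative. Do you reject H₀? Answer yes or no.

reject H₀: no

SE = σ/√n = 15/√21 = 3.2733
z = (x̄−μ₀)/SE = (24.76−21)/3.2733 = 1.1487
p-value (two-sided) = 0.25068
At α=0.01: p ≥ α → fail to reject H₀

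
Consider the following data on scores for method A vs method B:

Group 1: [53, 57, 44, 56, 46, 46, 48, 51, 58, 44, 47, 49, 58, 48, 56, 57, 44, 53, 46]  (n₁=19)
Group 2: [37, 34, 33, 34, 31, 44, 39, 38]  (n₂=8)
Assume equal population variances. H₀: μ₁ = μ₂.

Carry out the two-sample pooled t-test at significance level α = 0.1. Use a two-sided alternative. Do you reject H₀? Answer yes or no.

reject H₀: yes

x̄₁=50.579, s₁=5.189, n₁=19
x̄₂=36.250, s₂=4.132, n₂=8
s_p² = [18·5.189² + 7·4.132²]/25 = 24.1653
SE = √(s_p²·(1/19+1/8)) = 2.0718
t = (50.579−36.250)/2.0718 = 6.9161
df = 25
p-value (two-sided) = 0.00000
At α=0.1: p < α → reject H₀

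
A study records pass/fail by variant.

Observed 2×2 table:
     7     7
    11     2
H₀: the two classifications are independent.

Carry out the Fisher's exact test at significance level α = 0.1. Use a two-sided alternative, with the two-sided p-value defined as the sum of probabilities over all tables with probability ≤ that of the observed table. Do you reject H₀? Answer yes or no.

Margins: r₁=14, r₂=13, c₁=18, c₂=9, n=27
p_obs = C(14,7)·C(13,11)/C(27,18); sum pmf over tables with pmf ≤ p_obs
p-value (two-sided) = 0.10319
At α=0.1: p ≥ α → fail to reject H₀

reject H₀: no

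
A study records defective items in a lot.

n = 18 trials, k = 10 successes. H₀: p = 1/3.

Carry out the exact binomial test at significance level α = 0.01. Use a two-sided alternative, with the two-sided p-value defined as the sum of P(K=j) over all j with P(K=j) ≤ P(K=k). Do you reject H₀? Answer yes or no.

Exact binomial: n=18, k=10, p₀=1/3=0.3333
P(X=j) = C(n,j)·p₀^j·(1−p₀)^(n−j); p = Σ P(X=j) over j with P(X=j) ≤ P(X=10)
p-value (two-sided) = 0.07600
At α=0.01: p ≥ α → fail to reject H₀

reject H₀: no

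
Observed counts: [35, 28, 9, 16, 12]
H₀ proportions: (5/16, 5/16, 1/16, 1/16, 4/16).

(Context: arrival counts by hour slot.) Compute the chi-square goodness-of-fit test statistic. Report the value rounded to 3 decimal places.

n = 100; E_i = n·p_i = [31.25, 31.25, 6.25, 6.25, 25.00]
χ² = (35−31.25)²/31.25 + (28−31.25)²/31.25 + (9−6.25)²/6.25 + (16−6.25)²/6.25 + (12−25.00)²/25.00 = 23.9680
df = 4

test statistic = 23.968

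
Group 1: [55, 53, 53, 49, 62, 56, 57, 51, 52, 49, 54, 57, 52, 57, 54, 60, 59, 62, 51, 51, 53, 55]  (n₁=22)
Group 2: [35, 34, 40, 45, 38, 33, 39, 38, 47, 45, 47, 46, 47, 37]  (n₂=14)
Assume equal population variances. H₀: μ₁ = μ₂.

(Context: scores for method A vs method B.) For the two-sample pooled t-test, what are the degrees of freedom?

df = n₁ + n₂ − 2 = 22 + 14 − 2 = 34

degrees of freedom = 34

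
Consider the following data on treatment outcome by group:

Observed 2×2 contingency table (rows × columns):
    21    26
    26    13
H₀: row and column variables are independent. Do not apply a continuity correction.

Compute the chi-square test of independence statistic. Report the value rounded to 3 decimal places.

Row totals [47, 39], col totals [47, 39], n=86
χ² = (21−25.69)²/25.69 + (26−21.31)²/21.31 + (26−21.31)²/21.31 + (13−17.69)²/17.69 = 4.1570
df = 1

test statistic = 4.157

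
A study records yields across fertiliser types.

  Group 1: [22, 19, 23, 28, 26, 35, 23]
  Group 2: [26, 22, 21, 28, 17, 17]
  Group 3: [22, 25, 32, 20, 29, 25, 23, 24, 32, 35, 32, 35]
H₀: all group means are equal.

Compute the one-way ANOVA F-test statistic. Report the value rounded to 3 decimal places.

Group means [25.14, 21.83, 27.83], grand mean 25.640
SSB = Σnᵢ(x̄ᵢ−x̄)² = 146.403; SSW = ΣΣ(x−x̄ᵢ)² = 571.357
MSB = 146.403/2 = 73.2014; MSW = 571.357/22 = 25.9708
F = MSB/MSW = 2.8186
df = (2, 22)

test statistic = 2.819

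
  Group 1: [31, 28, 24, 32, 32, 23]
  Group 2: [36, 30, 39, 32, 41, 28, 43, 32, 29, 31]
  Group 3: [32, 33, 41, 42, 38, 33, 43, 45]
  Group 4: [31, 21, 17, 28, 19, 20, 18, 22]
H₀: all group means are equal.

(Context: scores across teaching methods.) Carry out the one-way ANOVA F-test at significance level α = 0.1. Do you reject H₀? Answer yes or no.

reject H₀: yes

Group means [28.33, 34.10, 38.38, 22.00], grand mean 31.062
SSB = Σnᵢ(x̄ᵢ−x̄)² = 1221.767; SSW = ΣΣ(x−x̄ᵢ)² = 690.108
MSB = 1221.767/3 = 407.2556; MSW = 690.108/28 = 24.6467
F = MSB/MSW = 16.5237
df = (3, 28)
p-value (upper-tail) = 0.00000
At α=0.1: p < α → reject H₀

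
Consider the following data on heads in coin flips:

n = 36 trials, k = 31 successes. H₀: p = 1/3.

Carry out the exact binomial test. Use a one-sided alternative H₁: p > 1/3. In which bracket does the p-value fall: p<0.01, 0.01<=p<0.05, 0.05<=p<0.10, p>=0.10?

Exact binomial: n=36, k=31, p₀=1/3=0.3333
P(X≥31) from Σ C(n,i)·p₀^i·(1−p₀)^(n−i)
p-value (one-sided, H₁ greater) = 0.00000
→ bracket: p<0.01

p-value bracket: p<0.01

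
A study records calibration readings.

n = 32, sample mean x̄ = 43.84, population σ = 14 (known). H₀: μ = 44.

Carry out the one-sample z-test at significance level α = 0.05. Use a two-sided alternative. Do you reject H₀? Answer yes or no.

SE = σ/√n = 14/√32 = 2.4749
z = (x̄−μ₀)/SE = (43.84−44)/2.4749 = -0.0646
p-value (two-sided) = 0.94845
At α=0.05: p ≥ α → fail to reject H₀

reject H₀: no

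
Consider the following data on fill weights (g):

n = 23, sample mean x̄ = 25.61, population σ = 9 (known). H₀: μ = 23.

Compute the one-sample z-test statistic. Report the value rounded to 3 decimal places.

SE = σ/√n = 9/√23 = 1.8766
z = (x̄−μ₀)/SE = (25.61−23)/1.8766 = 1.3908

test statistic = 1.391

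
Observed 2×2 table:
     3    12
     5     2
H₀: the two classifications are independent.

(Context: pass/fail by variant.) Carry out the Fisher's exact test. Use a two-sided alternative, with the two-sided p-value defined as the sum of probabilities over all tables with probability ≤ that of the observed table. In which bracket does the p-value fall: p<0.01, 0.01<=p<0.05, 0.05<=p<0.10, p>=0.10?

p-value bracket: 0.05<=p<0.10

Margins: r₁=15, r₂=7, c₁=8, c₂=14, n=22
p_obs = C(15,3)·C(7,5)/C(22,8); sum pmf over tables with pmf ≤ p_obs
p-value (two-sided) = 0.05235
→ bracket: 0.05<=p<0.10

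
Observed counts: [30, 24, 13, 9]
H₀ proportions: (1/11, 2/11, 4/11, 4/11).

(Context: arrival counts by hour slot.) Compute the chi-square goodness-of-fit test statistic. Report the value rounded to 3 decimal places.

n = 76; E_i = n·p_i = [6.91, 13.82, 27.64, 27.64]
χ² = (30−6.91)²/6.91 + (24−13.82)²/13.82 + (13−27.64)²/27.64 + (9−27.64)²/27.64 = 104.9934
df = 3

test statistic = 104.993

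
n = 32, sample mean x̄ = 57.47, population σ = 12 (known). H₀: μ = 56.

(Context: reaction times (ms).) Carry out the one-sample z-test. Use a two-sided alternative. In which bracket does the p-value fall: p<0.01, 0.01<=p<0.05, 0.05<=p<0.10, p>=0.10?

p-value bracket: p>=0.10

SE = σ/√n = 12/√32 = 2.1213
z = (x̄−μ₀)/SE = (57.47−56)/2.1213 = 0.6930
p-value (two-sided) = 0.48833
→ bracket: p>=0.10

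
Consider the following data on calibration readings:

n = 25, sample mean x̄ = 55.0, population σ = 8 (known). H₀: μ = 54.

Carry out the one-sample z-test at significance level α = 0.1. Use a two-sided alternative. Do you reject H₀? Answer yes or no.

reject H₀: no

SE = σ/√n = 8/√25 = 1.6000
z = (x̄−μ₀)/SE = (55.0−54)/1.6000 = 0.6250
p-value (two-sided) = 0.53197
At α=0.1: p ≥ α → fail to reject H₀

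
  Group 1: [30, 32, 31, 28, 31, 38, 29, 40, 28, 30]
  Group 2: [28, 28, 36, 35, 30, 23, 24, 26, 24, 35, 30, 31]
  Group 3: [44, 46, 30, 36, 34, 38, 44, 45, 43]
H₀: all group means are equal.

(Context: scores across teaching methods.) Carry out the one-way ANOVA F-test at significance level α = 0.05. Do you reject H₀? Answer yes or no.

Group means [31.70, 29.17, 40.00], grand mean 33.129
SSB = Σnᵢ(x̄ᵢ−x̄)² = 633.717; SSW = ΣΣ(x−x̄ᵢ)² = 631.767
MSB = 633.717/2 = 316.8586; MSW = 631.767/28 = 22.5631
F = MSB/MSW = 14.0432
df = (2, 28)
p-value (upper-tail) = 0.00006
At α=0.05: p < α → reject H₀

reject H₀: yes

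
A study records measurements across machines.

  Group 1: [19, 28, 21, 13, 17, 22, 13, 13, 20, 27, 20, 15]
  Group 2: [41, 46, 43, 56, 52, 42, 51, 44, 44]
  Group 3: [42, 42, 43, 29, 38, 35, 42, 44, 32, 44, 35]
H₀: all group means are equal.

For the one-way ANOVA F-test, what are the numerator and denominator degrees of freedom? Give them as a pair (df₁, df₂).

k = 3 groups, N = 32 total
df = (k−1, N−k) = (3−1, 32−3) = (2, 29)

degrees of freedom = [2, 29]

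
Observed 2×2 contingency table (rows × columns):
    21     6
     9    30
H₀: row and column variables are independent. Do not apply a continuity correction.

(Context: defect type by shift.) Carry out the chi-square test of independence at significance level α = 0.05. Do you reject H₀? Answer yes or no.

Row totals [27, 39], col totals [30, 36], n=66
χ² = (21−12.27)²/12.27 + (6−14.73)²/14.73 + (9−17.73)²/17.73 + (30−21.27)²/21.27 = 19.2547
df = 1
p-value (upper-tail) = 0.00001
At α=0.05: p < α → reject H₀

reject H₀: yes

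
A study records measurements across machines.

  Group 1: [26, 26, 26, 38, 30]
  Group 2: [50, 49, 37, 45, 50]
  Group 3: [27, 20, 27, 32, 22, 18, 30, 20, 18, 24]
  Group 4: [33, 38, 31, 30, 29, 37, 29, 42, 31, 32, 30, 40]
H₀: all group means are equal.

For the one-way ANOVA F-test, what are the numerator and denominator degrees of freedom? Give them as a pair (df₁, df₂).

k = 4 groups, N = 32 total
df = (k−1, N−k) = (4−1, 32−4) = (3, 28)

degrees of freedom = [3, 28]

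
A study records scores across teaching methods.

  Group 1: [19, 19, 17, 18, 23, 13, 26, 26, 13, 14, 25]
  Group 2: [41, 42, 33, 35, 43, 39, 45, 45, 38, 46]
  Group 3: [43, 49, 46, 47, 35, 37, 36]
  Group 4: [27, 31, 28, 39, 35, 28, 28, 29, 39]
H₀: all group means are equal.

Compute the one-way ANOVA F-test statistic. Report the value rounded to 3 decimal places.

Group means [19.36, 40.70, 41.86, 31.56], grand mean 32.351
SSB = Σnᵢ(x̄ᵢ−x̄)² = 3190.708; SSW = ΣΣ(x−x̄ᵢ)² = 813.725
MSB = 3190.708/3 = 1063.5692; MSW = 813.725/33 = 24.6583
F = MSB/MSW = 43.1323
df = (3, 33)

test statistic = 43.132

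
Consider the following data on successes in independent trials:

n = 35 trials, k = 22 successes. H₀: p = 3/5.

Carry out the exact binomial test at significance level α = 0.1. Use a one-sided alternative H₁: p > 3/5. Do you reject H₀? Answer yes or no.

Exact binomial: n=35, k=22, p₀=3/5=0.6000
P(X≥22) from Σ C(n,i)·p₀^i·(1−p₀)^(n−i)
p-value (one-sided, H₁ greater) = 0.43614
At α=0.1: p ≥ α → fail to reject H₀

reject H₀: no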